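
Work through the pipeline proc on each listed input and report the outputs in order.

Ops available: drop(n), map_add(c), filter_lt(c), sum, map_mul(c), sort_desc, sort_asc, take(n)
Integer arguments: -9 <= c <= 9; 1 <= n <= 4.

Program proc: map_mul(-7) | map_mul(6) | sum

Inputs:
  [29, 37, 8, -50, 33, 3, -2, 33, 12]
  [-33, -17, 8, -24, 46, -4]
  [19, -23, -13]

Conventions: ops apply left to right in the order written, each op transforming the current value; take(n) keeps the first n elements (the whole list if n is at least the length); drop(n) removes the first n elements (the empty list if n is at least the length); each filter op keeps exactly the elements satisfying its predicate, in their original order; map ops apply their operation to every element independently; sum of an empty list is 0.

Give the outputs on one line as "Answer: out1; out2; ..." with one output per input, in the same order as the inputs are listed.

Execution, op by op:
  [29, 37, 8, -50, 33, 3, -2, 33, 12] -> [-203, -259, -56, 350, -231, -21, 14, -231, -84] -> [-1218, -1554, -336, 2100, -1386, -126, 84, -1386, -504] -> -4326
  [-33, -17, 8, -24, 46, -4] -> [231, 119, -56, 168, -322, 28] -> [1386, 714, -336, 1008, -1932, 168] -> 1008
  [19, -23, -13] -> [-133, 161, 91] -> [-798, 966, 546] -> 714

-4326; 1008; 714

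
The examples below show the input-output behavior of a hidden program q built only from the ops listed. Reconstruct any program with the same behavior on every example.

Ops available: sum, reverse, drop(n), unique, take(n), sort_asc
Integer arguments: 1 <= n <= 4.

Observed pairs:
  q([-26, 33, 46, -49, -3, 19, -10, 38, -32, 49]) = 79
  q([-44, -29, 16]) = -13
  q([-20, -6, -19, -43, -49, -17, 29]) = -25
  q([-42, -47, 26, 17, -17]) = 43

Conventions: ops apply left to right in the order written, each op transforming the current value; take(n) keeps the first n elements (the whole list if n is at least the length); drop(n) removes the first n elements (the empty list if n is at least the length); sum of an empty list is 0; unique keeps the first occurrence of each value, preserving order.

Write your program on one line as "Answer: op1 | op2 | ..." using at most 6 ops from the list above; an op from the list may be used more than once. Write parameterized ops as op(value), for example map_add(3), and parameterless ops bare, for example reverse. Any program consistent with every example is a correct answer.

take(4) | sort_asc | reverse | take(2) | reverse | sum

Check, running the answer program on each example:
  [-26, 33, 46, -49, -3, 19, -10, 38, -32, 49] -> [-26, 33, 46, -49] -> [-49, -26, 33, 46] -> [46, 33, -26, -49] -> [46, 33] -> [33, 46] -> 79
  [-44, -29, 16] -> [-44, -29, 16] -> [-44, -29, 16] -> [16, -29, -44] -> [16, -29] -> [-29, 16] -> -13
  [-20, -6, -19, -43, -49, -17, 29] -> [-20, -6, -19, -43] -> [-43, -20, -19, -6] -> [-6, -19, -20, -43] -> [-6, -19] -> [-19, -6] -> -25
  [-42, -47, 26, 17, -17] -> [-42, -47, 26, 17] -> [-47, -42, 17, 26] -> [26, 17, -42, -47] -> [26, 17] -> [17, 26] -> 43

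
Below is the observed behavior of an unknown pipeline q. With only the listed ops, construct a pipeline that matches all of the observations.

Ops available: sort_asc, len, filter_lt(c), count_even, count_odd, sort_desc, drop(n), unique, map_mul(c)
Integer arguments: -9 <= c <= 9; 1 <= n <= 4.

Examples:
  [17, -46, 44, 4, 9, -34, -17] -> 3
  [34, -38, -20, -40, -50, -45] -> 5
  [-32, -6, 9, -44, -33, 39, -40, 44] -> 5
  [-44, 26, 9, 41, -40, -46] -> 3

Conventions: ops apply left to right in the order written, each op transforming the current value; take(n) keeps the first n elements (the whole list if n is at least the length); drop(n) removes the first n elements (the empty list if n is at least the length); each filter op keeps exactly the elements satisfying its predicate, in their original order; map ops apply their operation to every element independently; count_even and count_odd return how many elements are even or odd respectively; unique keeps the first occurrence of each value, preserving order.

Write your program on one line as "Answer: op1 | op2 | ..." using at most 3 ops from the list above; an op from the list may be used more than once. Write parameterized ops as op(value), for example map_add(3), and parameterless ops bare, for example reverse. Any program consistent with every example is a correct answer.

sort_desc | filter_lt(-5) | len

Check, running the answer program on each example:
  [17, -46, 44, 4, 9, -34, -17] -> [44, 17, 9, 4, -17, -34, -46] -> [-17, -34, -46] -> 3
  [34, -38, -20, -40, -50, -45] -> [34, -20, -38, -40, -45, -50] -> [-20, -38, -40, -45, -50] -> 5
  [-32, -6, 9, -44, -33, 39, -40, 44] -> [44, 39, 9, -6, -32, -33, -40, -44] -> [-6, -32, -33, -40, -44] -> 5
  [-44, 26, 9, 41, -40, -46] -> [41, 26, 9, -40, -44, -46] -> [-40, -44, -46] -> 3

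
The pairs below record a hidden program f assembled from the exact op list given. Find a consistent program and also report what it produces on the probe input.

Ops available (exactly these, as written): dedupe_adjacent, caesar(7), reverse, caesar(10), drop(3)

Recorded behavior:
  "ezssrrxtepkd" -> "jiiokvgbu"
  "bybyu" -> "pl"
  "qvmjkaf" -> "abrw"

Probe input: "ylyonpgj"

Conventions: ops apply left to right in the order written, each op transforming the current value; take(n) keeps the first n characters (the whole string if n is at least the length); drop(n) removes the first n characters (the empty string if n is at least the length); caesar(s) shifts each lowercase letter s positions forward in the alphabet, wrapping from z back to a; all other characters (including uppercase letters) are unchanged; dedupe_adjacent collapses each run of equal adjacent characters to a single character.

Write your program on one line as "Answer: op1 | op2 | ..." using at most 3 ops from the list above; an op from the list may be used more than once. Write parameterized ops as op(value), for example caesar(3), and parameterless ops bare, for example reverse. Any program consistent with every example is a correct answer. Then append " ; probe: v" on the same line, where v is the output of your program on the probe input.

drop(3) | caesar(7) | caesar(10) ; probe: "fegxa"

Check, running the answer program on each example:
  "ezssrrxtepkd" -> "srrxtepkd" -> "zyyealwrk" -> "jiiokvgbu"
  "bybyu" -> "yu" -> "fb" -> "pl"
  "qvmjkaf" -> "jkaf" -> "qrhm" -> "abrw"
  probe: "ylyonpgj" -> "onpgj" -> "vuwnq" -> "fegxa"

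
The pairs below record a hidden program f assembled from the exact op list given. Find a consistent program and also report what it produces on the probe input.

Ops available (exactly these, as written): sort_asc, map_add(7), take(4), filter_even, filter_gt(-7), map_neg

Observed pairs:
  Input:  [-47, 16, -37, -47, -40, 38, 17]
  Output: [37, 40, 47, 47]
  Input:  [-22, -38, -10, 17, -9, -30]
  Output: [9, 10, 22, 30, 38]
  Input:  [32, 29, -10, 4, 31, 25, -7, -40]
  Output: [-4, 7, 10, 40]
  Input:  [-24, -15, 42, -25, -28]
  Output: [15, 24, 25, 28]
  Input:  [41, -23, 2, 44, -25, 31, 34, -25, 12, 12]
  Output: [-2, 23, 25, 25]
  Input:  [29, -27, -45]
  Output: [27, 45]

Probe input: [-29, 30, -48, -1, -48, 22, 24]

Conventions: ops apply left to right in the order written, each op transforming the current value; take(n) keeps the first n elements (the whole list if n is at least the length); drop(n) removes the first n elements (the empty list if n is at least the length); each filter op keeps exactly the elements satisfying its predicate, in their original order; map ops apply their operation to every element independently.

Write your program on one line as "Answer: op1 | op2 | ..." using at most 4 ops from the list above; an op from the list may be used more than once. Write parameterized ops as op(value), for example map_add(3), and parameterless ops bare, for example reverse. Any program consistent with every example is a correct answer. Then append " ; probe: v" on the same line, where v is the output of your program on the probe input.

map_neg | filter_gt(-7) | sort_asc ; probe: [1, 29, 48, 48]

Check, running the answer program on each example:
  [-47, 16, -37, -47, -40, 38, 17] -> [47, -16, 37, 47, 40, -38, -17] -> [47, 37, 47, 40] -> [37, 40, 47, 47]
  [-22, -38, -10, 17, -9, -30] -> [22, 38, 10, -17, 9, 30] -> [22, 38, 10, 9, 30] -> [9, 10, 22, 30, 38]
  [32, 29, -10, 4, 31, 25, -7, -40] -> [-32, -29, 10, -4, -31, -25, 7, 40] -> [10, -4, 7, 40] -> [-4, 7, 10, 40]
  [-24, -15, 42, -25, -28] -> [24, 15, -42, 25, 28] -> [24, 15, 25, 28] -> [15, 24, 25, 28]
  [41, -23, 2, 44, -25, 31, 34, -25, 12, 12] -> [-41, 23, -2, -44, 25, -31, -34, 25, -12, -12] -> [23, -2, 25, 25] -> [-2, 23, 25, 25]
  [29, -27, -45] -> [-29, 27, 45] -> [27, 45] -> [27, 45]
  probe: [-29, 30, -48, -1, -48, 22, 24] -> [29, -30, 48, 1, 48, -22, -24] -> [29, 48, 1, 48] -> [1, 29, 48, 48]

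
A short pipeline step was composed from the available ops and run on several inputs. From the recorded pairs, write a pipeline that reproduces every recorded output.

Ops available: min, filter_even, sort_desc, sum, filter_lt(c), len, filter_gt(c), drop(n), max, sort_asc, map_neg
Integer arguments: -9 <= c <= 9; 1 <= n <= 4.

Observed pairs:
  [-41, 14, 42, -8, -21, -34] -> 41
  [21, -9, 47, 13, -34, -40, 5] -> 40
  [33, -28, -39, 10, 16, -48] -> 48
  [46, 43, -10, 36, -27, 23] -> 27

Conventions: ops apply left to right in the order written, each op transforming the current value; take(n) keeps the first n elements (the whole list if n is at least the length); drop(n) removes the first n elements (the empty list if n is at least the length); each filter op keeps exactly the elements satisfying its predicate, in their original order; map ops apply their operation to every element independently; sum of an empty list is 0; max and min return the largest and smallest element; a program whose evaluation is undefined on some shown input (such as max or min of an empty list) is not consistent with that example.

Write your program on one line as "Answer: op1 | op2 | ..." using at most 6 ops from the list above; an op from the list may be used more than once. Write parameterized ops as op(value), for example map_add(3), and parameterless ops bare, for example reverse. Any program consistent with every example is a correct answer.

sort_desc | sort_asc | map_neg | sort_asc | drop(2) | max

Check, running the answer program on each example:
  [-41, 14, 42, -8, -21, -34] -> [42, 14, -8, -21, -34, -41] -> [-41, -34, -21, -8, 14, 42] -> [41, 34, 21, 8, -14, -42] -> [-42, -14, 8, 21, 34, 41] -> [8, 21, 34, 41] -> 41
  [21, -9, 47, 13, -34, -40, 5] -> [47, 21, 13, 5, -9, -34, -40] -> [-40, -34, -9, 5, 13, 21, 47] -> [40, 34, 9, -5, -13, -21, -47] -> [-47, -21, -13, -5, 9, 34, 40] -> [-13, -5, 9, 34, 40] -> 40
  [33, -28, -39, 10, 16, -48] -> [33, 16, 10, -28, -39, -48] -> [-48, -39, -28, 10, 16, 33] -> [48, 39, 28, -10, -16, -33] -> [-33, -16, -10, 28, 39, 48] -> [-10, 28, 39, 48] -> 48
  [46, 43, -10, 36, -27, 23] -> [46, 43, 36, 23, -10, -27] -> [-27, -10, 23, 36, 43, 46] -> [27, 10, -23, -36, -43, -46] -> [-46, -43, -36, -23, 10, 27] -> [-36, -23, 10, 27] -> 27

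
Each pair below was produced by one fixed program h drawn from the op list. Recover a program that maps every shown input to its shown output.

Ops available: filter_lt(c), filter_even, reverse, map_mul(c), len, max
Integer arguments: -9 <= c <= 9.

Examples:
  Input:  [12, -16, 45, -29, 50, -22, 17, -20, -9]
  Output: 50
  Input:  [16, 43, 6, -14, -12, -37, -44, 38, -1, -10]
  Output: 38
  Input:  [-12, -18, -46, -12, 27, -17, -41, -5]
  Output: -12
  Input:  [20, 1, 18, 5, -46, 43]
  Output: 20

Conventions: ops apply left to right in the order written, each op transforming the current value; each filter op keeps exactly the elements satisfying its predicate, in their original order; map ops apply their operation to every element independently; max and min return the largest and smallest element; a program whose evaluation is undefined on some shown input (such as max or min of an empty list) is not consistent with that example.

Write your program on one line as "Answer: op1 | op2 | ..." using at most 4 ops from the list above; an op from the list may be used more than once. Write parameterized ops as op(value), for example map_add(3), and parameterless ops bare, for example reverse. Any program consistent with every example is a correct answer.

reverse | filter_even | reverse | max

Check, running the answer program on each example:
  [12, -16, 45, -29, 50, -22, 17, -20, -9] -> [-9, -20, 17, -22, 50, -29, 45, -16, 12] -> [-20, -22, 50, -16, 12] -> [12, -16, 50, -22, -20] -> 50
  [16, 43, 6, -14, -12, -37, -44, 38, -1, -10] -> [-10, -1, 38, -44, -37, -12, -14, 6, 43, 16] -> [-10, 38, -44, -12, -14, 6, 16] -> [16, 6, -14, -12, -44, 38, -10] -> 38
  [-12, -18, -46, -12, 27, -17, -41, -5] -> [-5, -41, -17, 27, -12, -46, -18, -12] -> [-12, -46, -18, -12] -> [-12, -18, -46, -12] -> -12
  [20, 1, 18, 5, -46, 43] -> [43, -46, 5, 18, 1, 20] -> [-46, 18, 20] -> [20, 18, -46] -> 20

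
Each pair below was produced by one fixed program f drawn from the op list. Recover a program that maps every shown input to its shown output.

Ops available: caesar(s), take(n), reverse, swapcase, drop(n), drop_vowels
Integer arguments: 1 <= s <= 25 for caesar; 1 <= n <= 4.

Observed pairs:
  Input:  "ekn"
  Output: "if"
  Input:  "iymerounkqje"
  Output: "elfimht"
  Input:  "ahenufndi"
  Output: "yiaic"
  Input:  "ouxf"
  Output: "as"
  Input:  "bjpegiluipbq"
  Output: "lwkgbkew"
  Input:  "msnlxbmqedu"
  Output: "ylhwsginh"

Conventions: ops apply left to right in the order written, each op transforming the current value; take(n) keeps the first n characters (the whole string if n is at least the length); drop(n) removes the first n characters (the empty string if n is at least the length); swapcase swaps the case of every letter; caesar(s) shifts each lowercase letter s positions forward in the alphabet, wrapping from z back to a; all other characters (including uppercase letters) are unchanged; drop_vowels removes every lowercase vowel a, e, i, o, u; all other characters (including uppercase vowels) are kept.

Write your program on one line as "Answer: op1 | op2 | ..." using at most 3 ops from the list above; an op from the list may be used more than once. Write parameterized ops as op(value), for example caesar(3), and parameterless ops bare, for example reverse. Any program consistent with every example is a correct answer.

drop_vowels | reverse | caesar(21)

Check, running the answer program on each example:
  "ekn" -> "kn" -> "nk" -> "if"
  "iymerounkqje" -> "ymrnkqj" -> "jqknrmy" -> "elfimht"
  "ahenufndi" -> "hnfnd" -> "dnfnh" -> "yiaic"
  "ouxf" -> "xf" -> "fx" -> "as"
  "bjpegiluipbq" -> "bjpglpbq" -> "qbplgpjb" -> "lwkgbkew"
  "msnlxbmqedu" -> "msnlxbmqd" -> "dqmbxlnsm" -> "ylhwsginh"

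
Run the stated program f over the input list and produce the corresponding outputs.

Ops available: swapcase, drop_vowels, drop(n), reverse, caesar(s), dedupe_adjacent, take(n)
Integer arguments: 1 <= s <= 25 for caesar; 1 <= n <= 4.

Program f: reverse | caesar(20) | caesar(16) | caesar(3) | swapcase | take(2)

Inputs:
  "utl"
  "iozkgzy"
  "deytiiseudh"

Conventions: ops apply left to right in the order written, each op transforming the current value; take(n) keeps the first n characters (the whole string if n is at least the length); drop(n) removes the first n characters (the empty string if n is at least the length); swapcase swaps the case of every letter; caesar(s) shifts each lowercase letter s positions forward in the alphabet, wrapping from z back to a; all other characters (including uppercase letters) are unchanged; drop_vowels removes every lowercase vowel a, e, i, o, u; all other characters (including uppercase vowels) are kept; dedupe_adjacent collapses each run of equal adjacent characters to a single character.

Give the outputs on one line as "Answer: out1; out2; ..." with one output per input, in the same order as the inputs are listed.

Execution, op by op:
  "utl" -> "ltu" -> "fno" -> "vde" -> "ygh" -> "YGH" -> "YG"
  "iozkgzy" -> "yzgkzoi" -> "staetic" -> "ijqujys" -> "lmtxmbv" -> "LMTXMBV" -> "LM"
  "deytiiseudh" -> "hduesiityed" -> "bxoymccnsyx" -> "rneocssdion" -> "uqhrfvvglrq" -> "UQHRFVVGLRQ" -> "UQ"

"YG"; "LM"; "UQ"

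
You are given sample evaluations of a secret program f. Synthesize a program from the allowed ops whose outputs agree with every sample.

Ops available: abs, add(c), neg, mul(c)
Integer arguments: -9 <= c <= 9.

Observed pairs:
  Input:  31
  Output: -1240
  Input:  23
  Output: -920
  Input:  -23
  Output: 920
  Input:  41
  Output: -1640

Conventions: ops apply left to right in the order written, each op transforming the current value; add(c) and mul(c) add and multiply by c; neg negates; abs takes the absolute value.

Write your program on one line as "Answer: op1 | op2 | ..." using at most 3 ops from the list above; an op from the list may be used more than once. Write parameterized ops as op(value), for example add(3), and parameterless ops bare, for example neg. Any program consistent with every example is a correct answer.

neg | mul(-8) | mul(-5)

Check, running the answer program on each example:
  31 -> -31 -> 248 -> -1240
  23 -> -23 -> 184 -> -920
  -23 -> 23 -> -184 -> 920
  41 -> -41 -> 328 -> -1640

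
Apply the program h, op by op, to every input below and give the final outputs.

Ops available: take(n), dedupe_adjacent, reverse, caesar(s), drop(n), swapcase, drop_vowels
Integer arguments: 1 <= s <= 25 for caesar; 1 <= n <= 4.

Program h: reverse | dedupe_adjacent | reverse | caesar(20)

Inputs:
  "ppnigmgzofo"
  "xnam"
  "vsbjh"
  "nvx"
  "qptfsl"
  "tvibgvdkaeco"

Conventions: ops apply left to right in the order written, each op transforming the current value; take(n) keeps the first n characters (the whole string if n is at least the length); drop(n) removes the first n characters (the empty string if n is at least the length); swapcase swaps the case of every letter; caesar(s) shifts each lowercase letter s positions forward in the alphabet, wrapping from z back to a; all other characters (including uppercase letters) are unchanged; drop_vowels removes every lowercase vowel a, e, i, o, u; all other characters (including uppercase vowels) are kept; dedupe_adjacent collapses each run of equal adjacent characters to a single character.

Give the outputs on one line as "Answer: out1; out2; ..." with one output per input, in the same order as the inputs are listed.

"jhcagatizi"; "rhug"; "pmvdb"; "hpr"; "kjnzmf"; "npcvapxeuywi"

Execution, op by op:
  "ppnigmgzofo" -> "ofozgmginpp" -> "ofozgmginp" -> "pnigmgzofo" -> "jhcagatizi"
  "xnam" -> "manx" -> "manx" -> "xnam" -> "rhug"
  "vsbjh" -> "hjbsv" -> "hjbsv" -> "vsbjh" -> "pmvdb"
  "nvx" -> "xvn" -> "xvn" -> "nvx" -> "hpr"
  "qptfsl" -> "lsftpq" -> "lsftpq" -> "qptfsl" -> "kjnzmf"
  "tvibgvdkaeco" -> "oceakdvgbivt" -> "oceakdvgbivt" -> "tvibgvdkaeco" -> "npcvapxeuywi"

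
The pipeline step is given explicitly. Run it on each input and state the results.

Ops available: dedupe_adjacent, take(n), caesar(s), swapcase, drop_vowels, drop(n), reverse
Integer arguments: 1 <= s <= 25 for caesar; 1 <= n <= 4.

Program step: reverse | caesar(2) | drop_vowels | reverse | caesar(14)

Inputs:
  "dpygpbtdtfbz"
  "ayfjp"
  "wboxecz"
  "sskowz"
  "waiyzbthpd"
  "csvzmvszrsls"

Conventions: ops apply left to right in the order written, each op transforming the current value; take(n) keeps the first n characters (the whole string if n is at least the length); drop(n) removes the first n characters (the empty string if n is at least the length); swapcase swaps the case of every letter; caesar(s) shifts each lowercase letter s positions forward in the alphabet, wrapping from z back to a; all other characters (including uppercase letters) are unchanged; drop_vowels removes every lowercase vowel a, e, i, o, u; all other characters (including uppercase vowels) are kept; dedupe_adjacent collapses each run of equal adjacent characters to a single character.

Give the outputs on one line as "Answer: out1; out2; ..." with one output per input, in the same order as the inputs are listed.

"tffrjtjvrp"; "qvzf"; "mrenup"; "aemp"; "mqyprjxft"; "lplphb"

Execution, op by op:
  "dpygpbtdtfbz" -> "zbftdtbpgypd" -> "bdhvfvdriarf" -> "bdhvfvdrrf" -> "frrdvfvhdb" -> "tffrjtjvrp"
  "ayfjp" -> "pjfya" -> "rlhac" -> "rlhc" -> "chlr" -> "qvzf"
  "wboxecz" -> "zcexobw" -> "begzqdy" -> "bgzqdy" -> "ydqzgb" -> "mrenup"
  "sskowz" -> "zwokss" -> "byqmuu" -> "byqm" -> "mqyb" -> "aemp"
  "waiyzbthpd" -> "dphtbzyiaw" -> "frjvdbakcy" -> "frjvdbkcy" -> "yckbdvjrf" -> "mqyprjxft"
  "csvzmvszrsls" -> "slsrzsvmzvsc" -> "unutbuxobxue" -> "ntbxbx" -> "xbxbtn" -> "lplphb"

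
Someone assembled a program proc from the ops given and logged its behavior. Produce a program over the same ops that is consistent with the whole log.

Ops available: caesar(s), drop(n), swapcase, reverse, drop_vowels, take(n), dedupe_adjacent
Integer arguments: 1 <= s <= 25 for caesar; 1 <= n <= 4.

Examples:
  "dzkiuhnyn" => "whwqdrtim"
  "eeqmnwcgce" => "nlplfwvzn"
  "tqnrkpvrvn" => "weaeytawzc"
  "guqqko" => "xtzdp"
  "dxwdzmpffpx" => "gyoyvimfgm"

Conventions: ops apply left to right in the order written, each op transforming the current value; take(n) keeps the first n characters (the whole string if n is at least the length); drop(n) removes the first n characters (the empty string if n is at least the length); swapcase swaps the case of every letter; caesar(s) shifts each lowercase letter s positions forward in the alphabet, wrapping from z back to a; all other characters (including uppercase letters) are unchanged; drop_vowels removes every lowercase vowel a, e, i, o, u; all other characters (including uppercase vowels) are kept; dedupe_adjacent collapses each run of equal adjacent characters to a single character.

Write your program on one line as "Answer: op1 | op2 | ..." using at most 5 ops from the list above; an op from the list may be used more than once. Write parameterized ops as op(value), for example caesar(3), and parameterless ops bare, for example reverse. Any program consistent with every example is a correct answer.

swapcase | dedupe_adjacent | swapcase | caesar(9) | reverse

Check, running the answer program on each example:
  "dzkiuhnyn" -> "DZKIUHNYN" -> "DZKIUHNYN" -> "dzkiuhnyn" -> "mitrdqwhw" -> "whwqdrtim"
  "eeqmnwcgce" -> "EEQMNWCGCE" -> "EQMNWCGCE" -> "eqmnwcgce" -> "nzvwflpln" -> "nlplfwvzn"
  "tqnrkpvrvn" -> "TQNRKPVRVN" -> "TQNRKPVRVN" -> "tqnrkpvrvn" -> "czwatyeaew" -> "weaeytawzc"
  "guqqko" -> "GUQQKO" -> "GUQKO" -> "guqko" -> "pdztx" -> "xtzdp"
  "dxwdzmpffpx" -> "DXWDZMPFFPX" -> "DXWDZMPFPX" -> "dxwdzmpfpx" -> "mgfmivyoyg" -> "gyoyvimfgm"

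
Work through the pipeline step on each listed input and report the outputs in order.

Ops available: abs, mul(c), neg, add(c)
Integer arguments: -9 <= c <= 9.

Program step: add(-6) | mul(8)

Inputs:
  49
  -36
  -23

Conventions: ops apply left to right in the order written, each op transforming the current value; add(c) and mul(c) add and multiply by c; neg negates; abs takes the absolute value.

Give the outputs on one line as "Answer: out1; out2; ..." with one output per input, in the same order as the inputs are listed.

Execution, op by op:
  49 -> 43 -> 344
  -36 -> -42 -> -336
  -23 -> -29 -> -232

344; -336; -232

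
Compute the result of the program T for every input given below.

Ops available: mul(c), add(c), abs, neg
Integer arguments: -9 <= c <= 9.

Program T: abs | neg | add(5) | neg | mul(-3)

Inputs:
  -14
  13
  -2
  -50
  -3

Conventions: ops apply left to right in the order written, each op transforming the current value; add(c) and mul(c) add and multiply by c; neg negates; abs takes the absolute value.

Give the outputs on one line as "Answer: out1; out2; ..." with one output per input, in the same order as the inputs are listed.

-27; -24; 9; -135; 6

Execution, op by op:
  -14 -> 14 -> -14 -> -9 -> 9 -> -27
  13 -> 13 -> -13 -> -8 -> 8 -> -24
  -2 -> 2 -> -2 -> 3 -> -3 -> 9
  -50 -> 50 -> -50 -> -45 -> 45 -> -135
  -3 -> 3 -> -3 -> 2 -> -2 -> 6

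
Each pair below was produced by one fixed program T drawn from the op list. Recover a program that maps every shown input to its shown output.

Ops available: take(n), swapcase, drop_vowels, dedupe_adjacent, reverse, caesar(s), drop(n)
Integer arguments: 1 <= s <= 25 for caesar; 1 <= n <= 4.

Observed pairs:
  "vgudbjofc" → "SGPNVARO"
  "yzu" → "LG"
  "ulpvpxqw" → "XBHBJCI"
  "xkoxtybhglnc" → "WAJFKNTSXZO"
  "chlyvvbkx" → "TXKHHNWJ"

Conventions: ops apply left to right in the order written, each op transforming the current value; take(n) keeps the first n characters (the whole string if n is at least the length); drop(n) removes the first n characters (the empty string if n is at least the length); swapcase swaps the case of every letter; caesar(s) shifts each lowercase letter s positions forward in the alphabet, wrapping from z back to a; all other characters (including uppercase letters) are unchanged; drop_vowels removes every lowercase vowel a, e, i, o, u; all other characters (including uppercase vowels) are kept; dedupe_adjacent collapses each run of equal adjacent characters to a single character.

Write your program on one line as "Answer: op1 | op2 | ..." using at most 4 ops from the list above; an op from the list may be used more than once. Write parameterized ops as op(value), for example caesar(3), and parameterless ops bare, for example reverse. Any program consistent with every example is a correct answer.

drop(1) | caesar(19) | caesar(19) | swapcase

Check, running the answer program on each example:
  "vgudbjofc" -> "gudbjofc" -> "znwuchyv" -> "sgpnvaro" -> "SGPNVARO"
  "yzu" -> "zu" -> "sn" -> "lg" -> "LG"
  "ulpvpxqw" -> "lpvpxqw" -> "eioiqjp" -> "xbhbjci" -> "XBHBJCI"
  "xkoxtybhglnc" -> "koxtybhglnc" -> "dhqmruazegv" -> "wajfkntsxzo" -> "WAJFKNTSXZO"
  "chlyvvbkx" -> "hlyvvbkx" -> "aerooudq" -> "txkhhnwj" -> "TXKHHNWJ"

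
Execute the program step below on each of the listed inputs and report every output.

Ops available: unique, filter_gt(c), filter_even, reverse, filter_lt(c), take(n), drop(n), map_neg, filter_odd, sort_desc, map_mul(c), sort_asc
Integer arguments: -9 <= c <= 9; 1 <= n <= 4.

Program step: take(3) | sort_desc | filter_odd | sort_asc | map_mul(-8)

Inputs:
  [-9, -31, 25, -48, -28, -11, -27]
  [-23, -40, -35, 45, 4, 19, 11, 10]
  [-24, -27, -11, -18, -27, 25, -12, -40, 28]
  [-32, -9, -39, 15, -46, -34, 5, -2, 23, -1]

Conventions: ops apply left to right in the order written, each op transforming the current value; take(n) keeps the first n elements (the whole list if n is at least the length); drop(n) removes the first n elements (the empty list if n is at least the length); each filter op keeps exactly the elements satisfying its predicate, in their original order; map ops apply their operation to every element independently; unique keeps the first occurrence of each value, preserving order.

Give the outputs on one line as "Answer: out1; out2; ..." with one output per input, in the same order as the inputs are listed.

[248, 72, -200]; [280, 184]; [216, 88]; [312, 72]

Execution, op by op:
  [-9, -31, 25, -48, -28, -11, -27] -> [-9, -31, 25] -> [25, -9, -31] -> [25, -9, -31] -> [-31, -9, 25] -> [248, 72, -200]
  [-23, -40, -35, 45, 4, 19, 11, 10] -> [-23, -40, -35] -> [-23, -35, -40] -> [-23, -35] -> [-35, -23] -> [280, 184]
  [-24, -27, -11, -18, -27, 25, -12, -40, 28] -> [-24, -27, -11] -> [-11, -24, -27] -> [-11, -27] -> [-27, -11] -> [216, 88]
  [-32, -9, -39, 15, -46, -34, 5, -2, 23, -1] -> [-32, -9, -39] -> [-9, -32, -39] -> [-9, -39] -> [-39, -9] -> [312, 72]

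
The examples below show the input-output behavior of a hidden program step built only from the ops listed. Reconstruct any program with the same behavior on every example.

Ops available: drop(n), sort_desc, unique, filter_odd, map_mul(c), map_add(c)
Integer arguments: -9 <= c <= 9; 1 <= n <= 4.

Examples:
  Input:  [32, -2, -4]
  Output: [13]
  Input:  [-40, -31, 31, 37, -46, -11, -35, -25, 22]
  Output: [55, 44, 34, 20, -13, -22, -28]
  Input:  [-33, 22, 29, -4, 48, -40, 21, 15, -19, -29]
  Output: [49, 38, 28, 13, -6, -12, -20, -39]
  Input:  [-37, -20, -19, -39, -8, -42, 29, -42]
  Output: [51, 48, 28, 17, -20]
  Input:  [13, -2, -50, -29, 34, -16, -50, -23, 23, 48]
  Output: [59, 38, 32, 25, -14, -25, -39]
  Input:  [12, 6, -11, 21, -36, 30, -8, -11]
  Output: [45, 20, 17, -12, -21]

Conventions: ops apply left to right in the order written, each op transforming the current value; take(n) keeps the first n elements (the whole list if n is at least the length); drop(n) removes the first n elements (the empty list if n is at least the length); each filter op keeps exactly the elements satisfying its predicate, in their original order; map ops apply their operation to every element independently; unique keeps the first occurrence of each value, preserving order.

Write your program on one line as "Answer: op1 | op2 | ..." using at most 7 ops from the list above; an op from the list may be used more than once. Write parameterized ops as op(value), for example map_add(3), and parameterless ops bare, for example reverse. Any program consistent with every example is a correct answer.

map_mul(-1) | drop(2) | map_add(1) | map_add(8) | unique | sort_desc

Check, running the answer program on each example:
  [32, -2, -4] -> [-32, 2, 4] -> [4] -> [5] -> [13] -> [13] -> [13]
  [-40, -31, 31, 37, -46, -11, -35, -25, 22] -> [40, 31, -31, -37, 46, 11, 35, 25, -22] -> [-31, -37, 46, 11, 35, 25, -22] -> [-30, -36, 47, 12, 36, 26, -21] -> [-22, -28, 55, 20, 44, 34, -13] -> [-22, -28, 55, 20, 44, 34, -13] -> [55, 44, 34, 20, -13, -22, -28]
  [-33, 22, 29, -4, 48, -40, 21, 15, -19, -29] -> [33, -22, -29, 4, -48, 40, -21, -15, 19, 29] -> [-29, 4, -48, 40, -21, -15, 19, 29] -> [-28, 5, -47, 41, -20, -14, 20, 30] -> [-20, 13, -39, 49, -12, -6, 28, 38] -> [-20, 13, -39, 49, -12, -6, 28, 38] -> [49, 38, 28, 13, -6, -12, -20, -39]
  [-37, -20, -19, -39, -8, -42, 29, -42] -> [37, 20, 19, 39, 8, 42, -29, 42] -> [19, 39, 8, 42, -29, 42] -> [20, 40, 9, 43, -28, 43] -> [28, 48, 17, 51, -20, 51] -> [28, 48, 17, 51, -20] -> [51, 48, 28, 17, -20]
  [13, -2, -50, -29, 34, -16, -50, -23, 23, 48] -> [-13, 2, 50, 29, -34, 16, 50, 23, -23, -48] -> [50, 29, -34, 16, 50, 23, -23, -48] -> [51, 30, -33, 17, 51, 24, -22, -47] -> [59, 38, -25, 25, 59, 32, -14, -39] -> [59, 38, -25, 25, 32, -14, -39] -> [59, 38, 32, 25, -14, -25, -39]
  [12, 6, -11, 21, -36, 30, -8, -11] -> [-12, -6, 11, -21, 36, -30, 8, 11] -> [11, -21, 36, -30, 8, 11] -> [12, -20, 37, -29, 9, 12] -> [20, -12, 45, -21, 17, 20] -> [20, -12, 45, -21, 17] -> [45, 20, 17, -12, -21]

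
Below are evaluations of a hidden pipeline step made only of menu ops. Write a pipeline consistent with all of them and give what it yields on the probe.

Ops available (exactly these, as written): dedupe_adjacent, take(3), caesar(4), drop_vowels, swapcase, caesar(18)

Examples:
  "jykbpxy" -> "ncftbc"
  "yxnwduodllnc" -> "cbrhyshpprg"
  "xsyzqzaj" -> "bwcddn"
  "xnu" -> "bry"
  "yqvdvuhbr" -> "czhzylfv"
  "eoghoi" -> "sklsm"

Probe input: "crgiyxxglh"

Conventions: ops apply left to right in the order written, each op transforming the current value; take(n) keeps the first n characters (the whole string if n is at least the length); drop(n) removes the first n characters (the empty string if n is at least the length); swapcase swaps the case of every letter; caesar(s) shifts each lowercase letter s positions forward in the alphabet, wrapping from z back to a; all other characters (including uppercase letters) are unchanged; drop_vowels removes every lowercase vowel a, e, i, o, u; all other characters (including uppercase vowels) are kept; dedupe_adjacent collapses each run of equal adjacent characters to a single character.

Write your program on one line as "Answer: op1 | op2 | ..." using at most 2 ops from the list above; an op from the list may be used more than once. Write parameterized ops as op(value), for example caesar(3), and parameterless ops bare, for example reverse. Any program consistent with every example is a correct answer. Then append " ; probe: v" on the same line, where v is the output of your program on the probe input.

caesar(4) | drop_vowels ; probe: "gvkmcbbkpl"

Check, running the answer program on each example:
  "jykbpxy" -> "ncoftbc" -> "ncftbc"
  "yxnwduodllnc" -> "cbrahyshpprg" -> "cbrhyshpprg"
  "xsyzqzaj" -> "bwcduden" -> "bwcddn"
  "xnu" -> "bry" -> "bry"
  "yqvdvuhbr" -> "cuzhzylfv" -> "czhzylfv"
  "eoghoi" -> "isklsm" -> "sklsm"
  probe: "crgiyxxglh" -> "gvkmcbbkpl" -> "gvkmcbbkpl"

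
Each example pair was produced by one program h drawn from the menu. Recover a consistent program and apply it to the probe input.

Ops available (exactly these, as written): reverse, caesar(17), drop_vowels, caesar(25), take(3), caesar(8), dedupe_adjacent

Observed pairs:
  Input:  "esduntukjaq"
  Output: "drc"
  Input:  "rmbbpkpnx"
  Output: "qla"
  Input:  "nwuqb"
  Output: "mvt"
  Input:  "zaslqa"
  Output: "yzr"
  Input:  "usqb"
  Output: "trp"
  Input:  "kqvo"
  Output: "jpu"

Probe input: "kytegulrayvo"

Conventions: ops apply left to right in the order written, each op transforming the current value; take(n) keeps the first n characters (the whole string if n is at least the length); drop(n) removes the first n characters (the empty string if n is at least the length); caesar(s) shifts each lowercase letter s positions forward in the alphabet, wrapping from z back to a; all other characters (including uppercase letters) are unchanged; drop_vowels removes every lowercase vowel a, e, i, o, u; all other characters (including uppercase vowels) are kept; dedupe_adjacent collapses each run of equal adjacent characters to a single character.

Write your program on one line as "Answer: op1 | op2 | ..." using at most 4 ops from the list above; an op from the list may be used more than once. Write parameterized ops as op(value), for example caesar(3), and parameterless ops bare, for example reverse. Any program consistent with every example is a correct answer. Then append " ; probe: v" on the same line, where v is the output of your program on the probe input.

caesar(8) | take(3) | caesar(17) ; probe: "jxs"

Check, running the answer program on each example:
  "esduntukjaq" -> "malcvbcsriy" -> "mal" -> "drc"
  "rmbbpkpnx" -> "zujjxsxvf" -> "zuj" -> "qla"
  "nwuqb" -> "vecyj" -> "vec" -> "mvt"
  "zaslqa" -> "hiatyi" -> "hia" -> "yzr"
  "usqb" -> "cayj" -> "cay" -> "trp"
  "kqvo" -> "sydw" -> "syd" -> "jpu"
  probe: "kytegulrayvo" -> "sgbmoctzigdw" -> "sgb" -> "jxs"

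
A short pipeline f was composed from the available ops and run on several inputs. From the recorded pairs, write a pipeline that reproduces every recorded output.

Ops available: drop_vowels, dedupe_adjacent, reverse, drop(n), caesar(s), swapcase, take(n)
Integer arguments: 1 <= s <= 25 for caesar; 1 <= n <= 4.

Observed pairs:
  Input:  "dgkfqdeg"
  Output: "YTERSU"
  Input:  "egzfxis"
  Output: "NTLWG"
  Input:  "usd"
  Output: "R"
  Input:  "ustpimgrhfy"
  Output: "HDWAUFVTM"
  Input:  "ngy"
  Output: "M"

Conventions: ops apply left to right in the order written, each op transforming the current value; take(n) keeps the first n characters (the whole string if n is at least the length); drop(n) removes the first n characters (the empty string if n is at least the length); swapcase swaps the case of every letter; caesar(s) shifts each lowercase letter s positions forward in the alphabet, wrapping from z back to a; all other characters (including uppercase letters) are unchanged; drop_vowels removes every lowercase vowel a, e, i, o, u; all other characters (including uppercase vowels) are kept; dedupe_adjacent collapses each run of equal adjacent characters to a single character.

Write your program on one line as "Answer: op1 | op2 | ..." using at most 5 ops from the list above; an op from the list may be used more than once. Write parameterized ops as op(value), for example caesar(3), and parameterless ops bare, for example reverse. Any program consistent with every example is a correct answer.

caesar(14) | reverse | swapcase | reverse | drop(2)

Check, running the answer program on each example:
  "dgkfqdeg" -> "ruytersu" -> "usretyur" -> "USRETYUR" -> "RUYTERSU" -> "YTERSU"
  "egzfxis" -> "suntlwg" -> "gwltnus" -> "GWLTNUS" -> "SUNTLWG" -> "NTLWG"
  "usd" -> "igr" -> "rgi" -> "RGI" -> "IGR" -> "R"
  "ustpimgrhfy" -> "ighdwaufvtm" -> "mtvfuawdhgi" -> "MTVFUAWDHGI" -> "IGHDWAUFVTM" -> "HDWAUFVTM"
  "ngy" -> "bum" -> "mub" -> "MUB" -> "BUM" -> "M"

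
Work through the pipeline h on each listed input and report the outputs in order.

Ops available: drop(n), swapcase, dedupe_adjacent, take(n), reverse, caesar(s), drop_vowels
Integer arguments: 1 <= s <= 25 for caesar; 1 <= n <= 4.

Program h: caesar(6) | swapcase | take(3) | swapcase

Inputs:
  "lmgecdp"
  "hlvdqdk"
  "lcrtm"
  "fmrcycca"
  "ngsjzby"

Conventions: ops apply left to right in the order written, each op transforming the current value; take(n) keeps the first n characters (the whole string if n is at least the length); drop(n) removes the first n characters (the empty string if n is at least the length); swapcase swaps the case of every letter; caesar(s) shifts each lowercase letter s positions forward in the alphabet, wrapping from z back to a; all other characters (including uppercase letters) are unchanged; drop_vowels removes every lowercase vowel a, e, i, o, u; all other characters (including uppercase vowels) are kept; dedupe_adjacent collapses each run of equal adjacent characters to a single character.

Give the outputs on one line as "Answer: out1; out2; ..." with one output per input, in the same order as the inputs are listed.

"rsm"; "nrb"; "rix"; "lsx"; "tmy"

Execution, op by op:
  "lmgecdp" -> "rsmkijv" -> "RSMKIJV" -> "RSM" -> "rsm"
  "hlvdqdk" -> "nrbjwjq" -> "NRBJWJQ" -> "NRB" -> "nrb"
  "lcrtm" -> "rixzs" -> "RIXZS" -> "RIX" -> "rix"
  "fmrcycca" -> "lsxieiig" -> "LSXIEIIG" -> "LSX" -> "lsx"
  "ngsjzby" -> "tmypfhe" -> "TMYPFHE" -> "TMY" -> "tmy"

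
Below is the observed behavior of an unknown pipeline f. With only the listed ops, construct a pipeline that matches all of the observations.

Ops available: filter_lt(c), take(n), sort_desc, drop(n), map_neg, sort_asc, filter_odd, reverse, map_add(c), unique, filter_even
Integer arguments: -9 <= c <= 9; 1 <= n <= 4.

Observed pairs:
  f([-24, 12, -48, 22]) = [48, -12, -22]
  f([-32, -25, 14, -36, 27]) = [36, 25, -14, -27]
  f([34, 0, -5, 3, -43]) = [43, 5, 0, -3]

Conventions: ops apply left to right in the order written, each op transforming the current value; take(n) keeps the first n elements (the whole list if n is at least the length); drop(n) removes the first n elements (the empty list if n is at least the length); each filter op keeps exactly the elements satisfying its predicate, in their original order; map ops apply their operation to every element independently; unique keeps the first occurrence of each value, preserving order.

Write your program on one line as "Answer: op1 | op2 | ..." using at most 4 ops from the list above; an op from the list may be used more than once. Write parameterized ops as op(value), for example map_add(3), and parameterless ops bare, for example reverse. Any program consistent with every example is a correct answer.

drop(1) | sort_desc | map_neg | reverse

Check, running the answer program on each example:
  [-24, 12, -48, 22] -> [12, -48, 22] -> [22, 12, -48] -> [-22, -12, 48] -> [48, -12, -22]
  [-32, -25, 14, -36, 27] -> [-25, 14, -36, 27] -> [27, 14, -25, -36] -> [-27, -14, 25, 36] -> [36, 25, -14, -27]
  [34, 0, -5, 3, -43] -> [0, -5, 3, -43] -> [3, 0, -5, -43] -> [-3, 0, 5, 43] -> [43, 5, 0, -3]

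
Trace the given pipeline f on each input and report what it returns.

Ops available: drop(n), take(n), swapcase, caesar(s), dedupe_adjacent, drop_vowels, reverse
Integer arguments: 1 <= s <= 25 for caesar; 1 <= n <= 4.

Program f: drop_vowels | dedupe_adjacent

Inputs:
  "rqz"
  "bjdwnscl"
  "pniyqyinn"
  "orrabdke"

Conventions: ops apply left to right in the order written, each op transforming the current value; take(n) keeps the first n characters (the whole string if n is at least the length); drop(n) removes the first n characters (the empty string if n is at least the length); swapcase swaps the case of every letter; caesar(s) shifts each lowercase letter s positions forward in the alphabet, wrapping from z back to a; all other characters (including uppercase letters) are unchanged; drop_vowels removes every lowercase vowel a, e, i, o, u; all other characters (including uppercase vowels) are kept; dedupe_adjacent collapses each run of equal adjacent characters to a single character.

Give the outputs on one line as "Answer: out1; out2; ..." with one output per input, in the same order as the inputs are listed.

"rqz"; "bjdwnscl"; "pnyqyn"; "rbdk"

Execution, op by op:
  "rqz" -> "rqz" -> "rqz"
  "bjdwnscl" -> "bjdwnscl" -> "bjdwnscl"
  "pniyqyinn" -> "pnyqynn" -> "pnyqyn"
  "orrabdke" -> "rrbdk" -> "rbdk"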